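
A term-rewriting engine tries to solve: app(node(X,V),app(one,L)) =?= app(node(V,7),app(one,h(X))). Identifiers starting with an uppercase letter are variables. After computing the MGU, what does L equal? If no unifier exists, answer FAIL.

h(7)

Decompose app/2: node(X,V) =?= node(V,7),  app(one,L) =?= app(one,h(X)).
Decompose node/2: X =?= V,  V =?= 7.
Bind X := V; substituting into the one remaining equation that mentions X gives: app(one,L) =?= app(one,h(V)).
Bind V := 7; substituting into the remaining equation gives: app(one,L) =?= app(one,h(7)). Substituting into the earlier binding gives X := 7.
Decompose app/2: one =?= one,  L =?= h(7).
Delete trivial equation one =?= one.
Bind L := h(7).
MGU = { X ↦ 7, V ↦ 7, L ↦ h(7) }, so L ↦ h(7).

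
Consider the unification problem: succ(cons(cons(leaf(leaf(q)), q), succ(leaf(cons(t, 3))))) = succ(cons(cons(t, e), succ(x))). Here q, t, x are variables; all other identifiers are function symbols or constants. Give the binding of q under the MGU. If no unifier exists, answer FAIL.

e

Decompose succ/1: cons(cons(leaf(leaf(q)), q), succ(leaf(cons(t, 3)))) = cons(cons(t, e), succ(x)).
Decompose cons/2: cons(leaf(leaf(q)), q) = cons(t, e),  succ(leaf(cons(t, 3))) = succ(x).
Decompose cons/2: leaf(leaf(q)) = t,  q = e.
Bind t := leaf(leaf(q)); substituting into the one remaining equation that mentions t gives: succ(leaf(cons(leaf(leaf(q)), 3))) = succ(x).
Bind q := e; substituting into the remaining equation gives: succ(leaf(cons(leaf(leaf(e)), 3))) = succ(x). Substituting into the earlier binding gives t := leaf(leaf(e)).
Decompose succ/1: leaf(cons(leaf(leaf(e)), 3)) = x.
Bind x := leaf(cons(leaf(leaf(e)), 3)).
MGU = { t ↦ leaf(leaf(e)), q ↦ e, x ↦ leaf(cons(leaf(leaf(e)), 3)) }, so q ↦ e.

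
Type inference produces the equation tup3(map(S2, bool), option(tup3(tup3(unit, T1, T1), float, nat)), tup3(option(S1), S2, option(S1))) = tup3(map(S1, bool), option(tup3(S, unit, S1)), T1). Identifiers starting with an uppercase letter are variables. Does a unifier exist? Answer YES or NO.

Decompose tup3/3: map(S2, bool) = map(S1, bool),  option(tup3(tup3(unit, T1, T1), float, nat)) = option(tup3(S, unit, S1)),  tup3(option(S1), S2, option(S1)) = T1.
Decompose map/2: S2 = S1,  bool = bool.
Bind S2 := S1; substituting into the one remaining equation that mentions S2 gives: tup3(option(S1), S1, option(S1)) = T1.
Delete trivial equation bool = bool.
Decompose option/1: tup3(tup3(unit, T1, T1), float, nat) = tup3(S, unit, S1).
Decompose tup3/3: tup3(unit, T1, T1) = S,  float = unit,  nat = S1.
Bind S := tup3(unit, T1, T1); no other remaining equation mentions S.
Clash: constants float and unit differ; no unifier exists.

NO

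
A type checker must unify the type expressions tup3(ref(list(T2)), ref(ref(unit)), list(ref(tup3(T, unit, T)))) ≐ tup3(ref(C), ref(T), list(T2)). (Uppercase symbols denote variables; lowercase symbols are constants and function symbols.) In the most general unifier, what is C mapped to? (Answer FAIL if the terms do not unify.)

Decompose tup3/3: ref(list(T2)) ≐ ref(C),  ref(ref(unit)) ≐ ref(T),  list(ref(tup3(T, unit, T))) ≐ list(T2).
Decompose ref/1: list(T2) ≐ C.
Bind C := list(T2); no other remaining equation mentions C.
Decompose ref/1: ref(unit) ≐ T.
Bind T := ref(unit); substituting into the remaining equation gives: list(ref(tup3(ref(unit), unit, ref(unit)))) ≐ list(T2).
Decompose list/1: ref(tup3(ref(unit), unit, ref(unit))) ≐ T2.
Bind T2 := ref(tup3(ref(unit), unit, ref(unit))). Substituting into the earlier binding gives C := list(ref(tup3(ref(unit), unit, ref(unit)))).
MGU = { C ↦ list(ref(tup3(ref(unit), unit, ref(unit)))), T ↦ ref(unit), T2 ↦ ref(tup3(ref(unit), unit, ref(unit))) }, so C ↦ list(ref(tup3(ref(unit), unit, ref(unit)))).

list(ref(tup3(ref(unit), unit, ref(unit))))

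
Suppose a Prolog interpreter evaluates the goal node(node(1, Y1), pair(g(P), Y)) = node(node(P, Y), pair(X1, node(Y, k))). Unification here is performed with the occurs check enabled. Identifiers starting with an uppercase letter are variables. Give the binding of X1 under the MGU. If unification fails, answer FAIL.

Decompose node/2: node(1, Y1) = node(P, Y),  pair(g(P), Y) = pair(X1, node(Y, k)).
Decompose node/2: 1 = P,  Y1 = Y.
Bind P := 1; substituting into the one remaining equation that mentions P gives: pair(g(1), Y) = pair(X1, node(Y, k)).
Bind Y1 := Y; no other remaining equation mentions Y1.
Decompose pair/2: g(1) = X1,  Y = node(Y, k).
Bind X1 := g(1); no other remaining equation mentions X1.
Occurs check fails: Y occurs in node(Y, k); the equation Y = node(Y, k) has no finite solution.

FAIL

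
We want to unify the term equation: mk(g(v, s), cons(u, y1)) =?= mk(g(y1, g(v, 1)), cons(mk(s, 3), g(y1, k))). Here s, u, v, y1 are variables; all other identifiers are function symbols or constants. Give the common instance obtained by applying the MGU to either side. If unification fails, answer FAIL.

FAIL

Decompose mk/2: g(v, s) =?= g(y1, g(v, 1)),  cons(u, y1) =?= cons(mk(s, 3), g(y1, k)).
Decompose g/2: v =?= y1,  s =?= g(v, 1).
Bind v := y1; substituting into the one remaining equation that mentions v gives: s =?= g(y1, 1).
Bind s := g(y1, 1); substituting into the remaining equation gives: cons(u, y1) =?= cons(mk(g(y1, 1), 3), g(y1, k)).
Decompose cons/2: u =?= mk(g(y1, 1), 3),  y1 =?= g(y1, k).
Bind u := mk(g(y1, 1), 3); no other remaining equation mentions u.
Occurs check fails: y1 occurs in g(y1, k); the equation y1 =?= g(y1, k) has no finite solution.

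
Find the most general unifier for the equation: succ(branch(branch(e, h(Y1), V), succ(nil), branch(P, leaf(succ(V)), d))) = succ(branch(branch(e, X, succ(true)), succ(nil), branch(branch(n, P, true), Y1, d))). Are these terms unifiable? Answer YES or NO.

Decompose succ/1: branch(branch(e, h(Y1), V), succ(nil), branch(P, leaf(succ(V)), d)) = branch(branch(e, X, succ(true)), succ(nil), branch(branch(n, P, true), Y1, d)).
Decompose branch/3: branch(e, h(Y1), V) = branch(e, X, succ(true)),  succ(nil) = succ(nil),  branch(P, leaf(succ(V)), d) = branch(branch(n, P, true), Y1, d).
Decompose branch/3: e = e,  h(Y1) = X,  V = succ(true).
Delete trivial equation e = e.
Bind X := h(Y1); no other remaining equation mentions X.
Bind V := succ(true); substituting into the one remaining equation that mentions V gives: branch(P, leaf(succ(succ(true))), d) = branch(branch(n, P, true), Y1, d).
Delete trivial equation succ(nil) = succ(nil).
Decompose branch/3: P = branch(n, P, true),  leaf(succ(succ(true))) = Y1,  d = d.
Occurs check fails: P occurs in branch(n, P, true); the equation P = branch(n, P, true) has no finite solution.

NO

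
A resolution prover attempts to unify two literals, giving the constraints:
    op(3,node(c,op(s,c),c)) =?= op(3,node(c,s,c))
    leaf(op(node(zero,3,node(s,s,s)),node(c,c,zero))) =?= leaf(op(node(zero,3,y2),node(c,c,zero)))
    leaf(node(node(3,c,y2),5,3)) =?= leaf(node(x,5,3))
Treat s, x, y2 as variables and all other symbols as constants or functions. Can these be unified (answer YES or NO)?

NO

Decompose op/2: 3 =?= 3,  node(c,op(s,c),c) =?= node(c,s,c).
Delete trivial equation 3 =?= 3.
Decompose node/3: c =?= c,  op(s,c) =?= s,  c =?= c.
Delete trivial equation c =?= c.
Occurs check fails: s occurs in op(s,c); the equation s =?= op(s,c) has no finite solution.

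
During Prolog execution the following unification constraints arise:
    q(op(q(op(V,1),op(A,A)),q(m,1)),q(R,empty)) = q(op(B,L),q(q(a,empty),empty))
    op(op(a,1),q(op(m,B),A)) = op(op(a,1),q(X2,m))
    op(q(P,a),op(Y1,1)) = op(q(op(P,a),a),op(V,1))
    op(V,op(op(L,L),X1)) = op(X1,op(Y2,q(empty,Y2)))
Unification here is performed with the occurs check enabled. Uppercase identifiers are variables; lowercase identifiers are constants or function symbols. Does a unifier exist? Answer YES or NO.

Decompose q/2: op(q(op(V,1),op(A,A)),q(m,1)) = op(B,L),  q(R,empty) = q(q(a,empty),empty).
Decompose op/2: q(op(V,1),op(A,A)) = B,  q(m,1) = L.
Bind B := q(op(V,1),op(A,A)); substituting into the one remaining equation that mentions B gives: op(op(a,1),q(op(m,q(op(V,1),op(A,A))),A)) = op(op(a,1),q(X2,m)).
Bind L := q(m,1); substituting into the one remaining equation that mentions L gives: op(V,op(op(q(m,1),q(m,1)),X1)) = op(X1,op(Y2,q(empty,Y2))).
Decompose q/2: R = q(a,empty),  empty = empty.
Bind R := q(a,empty); no other remaining equation mentions R.
Delete trivial equation empty = empty.
Decompose op/2: op(a,1) = op(a,1),  q(op(m,q(op(V,1),op(A,A))),A) = q(X2,m).
Delete trivial equation op(a,1) = op(a,1).
Decompose q/2: op(m,q(op(V,1),op(A,A))) = X2,  A = m.
Bind X2 := op(m,q(op(V,1),op(A,A))); no other remaining equation mentions X2.
Bind A := m; no other remaining equation mentions A. Substituting into the earlier bindings gives B := q(op(V,1),op(m,m)), X2 := op(m,q(op(V,1),op(m,m))).
Decompose op/2: q(P,a) = q(op(P,a),a),  op(Y1,1) = op(V,1).
Decompose q/2: P = op(P,a),  a = a.
Occurs check fails: P occurs in op(P,a); the equation P = op(P,a) has no finite solution.

NO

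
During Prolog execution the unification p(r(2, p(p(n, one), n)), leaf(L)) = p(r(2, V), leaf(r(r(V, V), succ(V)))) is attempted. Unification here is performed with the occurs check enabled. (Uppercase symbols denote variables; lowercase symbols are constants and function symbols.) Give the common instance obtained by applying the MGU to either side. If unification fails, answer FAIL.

p(r(2, p(p(n, one), n)), leaf(r(r(p(p(n, one), n), p(p(n, one), n)), succ(p(p(n, one), n)))))

Decompose p/2: r(2, p(p(n, one), n)) = r(2, V),  leaf(L) = leaf(r(r(V, V), succ(V))).
Decompose r/2: 2 = 2,  p(p(n, one), n) = V.
Delete trivial equation 2 = 2.
Bind V := p(p(n, one), n); substituting into the remaining equation gives: leaf(L) = leaf(r(r(p(p(n, one), n), p(p(n, one), n)), succ(p(p(n, one), n)))).
Decompose leaf/1: L = r(r(p(p(n, one), n), p(p(n, one), n)), succ(p(p(n, one), n))).
Bind L := r(r(p(p(n, one), n), p(p(n, one), n)), succ(p(p(n, one), n))).
Applying the MGU to either side gives p(r(2, p(p(n, one), n)), leaf(r(r(p(p(n, one), n), p(p(n, one), n)), succ(p(p(n, one), n))))).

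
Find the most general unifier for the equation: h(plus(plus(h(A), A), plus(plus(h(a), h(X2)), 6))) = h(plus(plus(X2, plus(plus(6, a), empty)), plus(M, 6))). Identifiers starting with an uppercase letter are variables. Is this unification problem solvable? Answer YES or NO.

YES

Decompose h/1: plus(plus(h(A), A), plus(plus(h(a), h(X2)), 6)) = plus(plus(X2, plus(plus(6, a), empty)), plus(M, 6)).
Decompose plus/2: plus(h(A), A) = plus(X2, plus(plus(6, a), empty)),  plus(plus(h(a), h(X2)), 6) = plus(M, 6).
Decompose plus/2: h(A) = X2,  A = plus(plus(6, a), empty).
Bind X2 := h(A); substituting into the one remaining equation that mentions X2 gives: plus(plus(h(a), h(h(A))), 6) = plus(M, 6).
Bind A := plus(plus(6, a), empty); substituting into the remaining equation gives: plus(plus(h(a), h(h(plus(plus(6, a), empty)))), 6) = plus(M, 6). Substituting into the earlier binding gives X2 := h(plus(plus(6, a), empty)).
Decompose plus/2: plus(h(a), h(h(plus(plus(6, a), empty)))) = M,  6 = 6.
Bind M := plus(h(a), h(h(plus(plus(6, a), empty)))); no other remaining equation mentions M.
Delete trivial equation 6 = 6.
No equations remain and no clash or occurs-check failure arose, so a unifier exists.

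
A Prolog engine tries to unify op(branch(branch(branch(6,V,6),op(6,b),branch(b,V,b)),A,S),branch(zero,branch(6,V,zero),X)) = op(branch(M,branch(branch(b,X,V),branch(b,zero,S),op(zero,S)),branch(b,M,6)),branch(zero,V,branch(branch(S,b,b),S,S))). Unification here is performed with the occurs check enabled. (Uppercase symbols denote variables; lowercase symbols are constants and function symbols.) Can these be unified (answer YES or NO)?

NO

Decompose op/2: branch(branch(branch(6,V,6),op(6,b),branch(b,V,b)),A,S) = branch(M,branch(branch(b,X,V),branch(b,zero,S),op(zero,S)),branch(b,M,6)),  branch(zero,branch(6,V,zero),X) = branch(zero,V,branch(branch(S,b,b),S,S)).
Decompose branch/3: branch(branch(6,V,6),op(6,b),branch(b,V,b)) = M,  A = branch(branch(b,X,V),branch(b,zero,S),op(zero,S)),  S = branch(b,M,6).
Bind M := branch(branch(6,V,6),op(6,b),branch(b,V,b)); substituting into the one remaining equation that mentions M gives: S = branch(b,branch(branch(6,V,6),op(6,b),branch(b,V,b)),6).
Bind A := branch(branch(b,X,V),branch(b,zero,S),op(zero,S)); no other remaining equation mentions A.
Bind S := branch(b,branch(branch(6,V,6),op(6,b),branch(b,V,b)),6); substituting into the remaining equation gives: branch(zero,branch(6,V,zero),X) = branch(zero,V,branch(branch(branch(b,branch(branch(6,V,6),op(6,b),branch(b,V,b)),6),b,b),branch(b,branch(branch(6,V,6),op(6,b),branch(b,V,b)),6),branch(b,branch(branch(6,V,6),op(6,b),branch(b,V,b)),6))). Substituting into the earlier binding gives A := branch(branch(b,X,V),branch(b,zero,branch(b,branch(branch(6,V,6),op(6,b),branch(b,V,b)),6)),op(zero,branch(b,branch(branch(6,V,6),op(6,b),branch(b,V,b)),6))).
Decompose branch/3: zero = zero,  branch(6,V,zero) = V,  X = branch(branch(branch(b,branch(branch(6,V,6),op(6,b),branch(b,V,b)),6),b,b),branch(b,branch(branch(6,V,6),op(6,b),branch(b,V,b)),6),branch(b,branch(branch(6,V,6),op(6,b),branch(b,V,b)),6)).
Delete trivial equation zero = zero.
Occurs check fails: V occurs in branch(6,V,zero); the equation V = branch(6,V,zero) has no finite solution.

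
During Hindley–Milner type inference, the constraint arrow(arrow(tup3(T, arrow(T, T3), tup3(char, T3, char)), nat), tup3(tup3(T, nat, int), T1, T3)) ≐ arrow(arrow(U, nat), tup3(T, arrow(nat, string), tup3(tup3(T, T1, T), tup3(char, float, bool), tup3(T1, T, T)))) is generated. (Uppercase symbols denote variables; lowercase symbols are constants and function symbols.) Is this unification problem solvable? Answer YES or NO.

NO

Decompose arrow/2: arrow(tup3(T, arrow(T, T3), tup3(char, T3, char)), nat) ≐ arrow(U, nat),  tup3(tup3(T, nat, int), T1, T3) ≐ tup3(T, arrow(nat, string), tup3(tup3(T, T1, T), tup3(char, float, bool), tup3(T1, T, T))).
Decompose arrow/2: tup3(T, arrow(T, T3), tup3(char, T3, char)) ≐ U,  nat ≐ nat.
Bind U := tup3(T, arrow(T, T3), tup3(char, T3, char)); no other remaining equation mentions U.
Delete trivial equation nat ≐ nat.
Decompose tup3/3: tup3(T, nat, int) ≐ T,  T1 ≐ arrow(nat, string),  T3 ≐ tup3(tup3(T, T1, T), tup3(char, float, bool), tup3(T1, T, T)).
Occurs check fails: T occurs in tup3(T, nat, int); the equation T ≐ tup3(T, nat, int) has no finite solution.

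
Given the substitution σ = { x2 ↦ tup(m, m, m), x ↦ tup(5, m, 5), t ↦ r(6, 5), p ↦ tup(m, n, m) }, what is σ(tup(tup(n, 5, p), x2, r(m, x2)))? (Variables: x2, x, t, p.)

tup(tup(n, 5, tup(m, n, m)), tup(m, m, m), r(m, tup(m, m, m)))

Replace each occurrence of x2 with tup(m, m, m).
Replace each occurrence of p with tup(m, n, m).
Result: tup(tup(n, 5, tup(m, n, m)), tup(m, m, m), r(m, tup(m, m, m))).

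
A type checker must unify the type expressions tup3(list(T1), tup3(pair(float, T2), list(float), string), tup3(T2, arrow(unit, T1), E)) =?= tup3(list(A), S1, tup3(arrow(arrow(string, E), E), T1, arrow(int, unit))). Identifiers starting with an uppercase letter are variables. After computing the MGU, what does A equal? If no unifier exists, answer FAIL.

Decompose tup3/3: list(T1) =?= list(A),  tup3(pair(float, T2), list(float), string) =?= S1,  tup3(T2, arrow(unit, T1), E) =?= tup3(arrow(arrow(string, E), E), T1, arrow(int, unit)).
Decompose list/1: T1 =?= A.
Bind T1 := A; substituting into the one remaining equation that mentions T1 gives: tup3(T2, arrow(unit, A), E) =?= tup3(arrow(arrow(string, E), E), A, arrow(int, unit)).
Bind S1 := tup3(pair(float, T2), list(float), string); no other remaining equation mentions S1.
Decompose tup3/3: T2 =?= arrow(arrow(string, E), E),  arrow(unit, A) =?= A,  E =?= arrow(int, unit).
Bind T2 := arrow(arrow(string, E), E); no other remaining equation mentions T2. Substituting into the earlier binding gives S1 := tup3(pair(float, arrow(arrow(string, E), E)), list(float), string).
Occurs check fails: A occurs in arrow(unit, A); the equation A =?= arrow(unit, A) has no finite solution.

FAIL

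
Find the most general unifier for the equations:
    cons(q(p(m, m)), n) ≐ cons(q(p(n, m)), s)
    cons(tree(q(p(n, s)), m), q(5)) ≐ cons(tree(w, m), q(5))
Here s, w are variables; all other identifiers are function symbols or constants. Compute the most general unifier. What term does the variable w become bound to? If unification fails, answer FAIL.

FAIL

Decompose cons/2: q(p(m, m)) ≐ q(p(n, m)),  n ≐ s.
Decompose q/1: p(m, m) ≐ p(n, m).
Decompose p/2: m ≐ n,  m ≐ m.
Clash: constants m and n differ; no unifier exists.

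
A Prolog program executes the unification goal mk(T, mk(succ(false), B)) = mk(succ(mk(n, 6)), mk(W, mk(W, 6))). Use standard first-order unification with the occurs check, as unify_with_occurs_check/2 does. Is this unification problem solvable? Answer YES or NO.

YES

Decompose mk/2: T = succ(mk(n, 6)),  mk(succ(false), B) = mk(W, mk(W, 6)).
Bind T := succ(mk(n, 6)); no other remaining equation mentions T.
Decompose mk/2: succ(false) = W,  B = mk(W, 6).
Bind W := succ(false); substituting into the remaining equation gives: B = mk(succ(false), 6).
Bind B := mk(succ(false), 6).
No equations remain and no clash or occurs-check failure arose, so a unifier exists.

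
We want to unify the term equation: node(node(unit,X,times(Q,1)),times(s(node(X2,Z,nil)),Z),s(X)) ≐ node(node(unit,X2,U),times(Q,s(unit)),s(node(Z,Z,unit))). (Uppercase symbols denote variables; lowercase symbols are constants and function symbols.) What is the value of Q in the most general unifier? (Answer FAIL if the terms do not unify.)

s(node(node(s(unit),s(unit),unit),s(unit),nil))

Decompose node/3: node(unit,X,times(Q,1)) ≐ node(unit,X2,U),  times(s(node(X2,Z,nil)),Z) ≐ times(Q,s(unit)),  s(X) ≐ s(node(Z,Z,unit)).
Decompose node/3: unit ≐ unit,  X ≐ X2,  times(Q,1) ≐ U.
Delete trivial equation unit ≐ unit.
Bind X := X2; substituting into the one remaining equation that mentions X gives: s(X2) ≐ s(node(Z,Z,unit)).
Bind U := times(Q,1); no other remaining equation mentions U.
Decompose times/2: s(node(X2,Z,nil)) ≐ Q,  Z ≐ s(unit).
Bind Q := s(node(X2,Z,nil)); no other remaining equation mentions Q. Substituting into the earlier binding gives U := times(s(node(X2,Z,nil)),1).
Bind Z := s(unit); substituting into the remaining equation gives: s(X2) ≐ s(node(s(unit),s(unit),unit)). Substituting into the earlier bindings gives U := times(s(node(X2,s(unit),nil)),1), Q := s(node(X2,s(unit),nil)).
Decompose s/1: X2 ≐ node(s(unit),s(unit),unit).
Bind X2 := node(s(unit),s(unit),unit). Substituting into the earlier bindings gives X := node(s(unit),s(unit),unit), U := times(s(node(node(s(unit),s(unit),unit),s(unit),nil)),1), Q := s(node(node(s(unit),s(unit),unit),s(unit),nil)).
MGU = { X -> node(s(unit),s(unit),unit), U -> times(s(node(node(s(unit),s(unit),unit),s(unit),nil)),1), Q -> s(node(node(s(unit),s(unit),unit),s(unit),nil)), Z -> s(unit), X2 -> node(s(unit),s(unit),unit) }, so Q -> s(node(node(s(unit),s(unit),unit),s(unit),nil)).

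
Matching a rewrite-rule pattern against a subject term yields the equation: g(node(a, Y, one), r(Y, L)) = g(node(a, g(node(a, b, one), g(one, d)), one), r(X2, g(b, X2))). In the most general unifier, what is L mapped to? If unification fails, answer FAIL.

g(b, g(node(a, b, one), g(one, d)))

Decompose g/2: node(a, Y, one) = node(a, g(node(a, b, one), g(one, d)), one),  r(Y, L) = r(X2, g(b, X2)).
Decompose node/3: a = a,  Y = g(node(a, b, one), g(one, d)),  one = one.
Delete trivial equation a = a.
Bind Y := g(node(a, b, one), g(one, d)); substituting into the one remaining equation that mentions Y gives: r(g(node(a, b, one), g(one, d)), L) = r(X2, g(b, X2)).
Delete trivial equation one = one.
Decompose r/2: g(node(a, b, one), g(one, d)) = X2,  L = g(b, X2).
Bind X2 := g(node(a, b, one), g(one, d)); substituting into the remaining equation gives: L = g(b, g(node(a, b, one), g(one, d))).
Bind L := g(b, g(node(a, b, one), g(one, d))).
MGU = { Y := g(node(a, b, one), g(one, d)), X2 := g(node(a, b, one), g(one, d)), L := g(b, g(node(a, b, one), g(one, d))) }, so L := g(b, g(node(a, b, one), g(one, d))).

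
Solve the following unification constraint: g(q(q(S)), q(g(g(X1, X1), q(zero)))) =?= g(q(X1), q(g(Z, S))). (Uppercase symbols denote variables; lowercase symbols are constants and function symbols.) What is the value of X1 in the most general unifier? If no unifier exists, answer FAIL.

Decompose g/2: q(q(S)) =?= q(X1),  q(g(g(X1, X1), q(zero))) =?= q(g(Z, S)).
Decompose q/1: q(S) =?= X1.
Bind X1 := q(S); substituting into the remaining equation gives: q(g(g(q(S), q(S)), q(zero))) =?= q(g(Z, S)).
Decompose q/1: g(g(q(S), q(S)), q(zero)) =?= g(Z, S).
Decompose g/2: g(q(S), q(S)) =?= Z,  q(zero) =?= S.
Bind Z := g(q(S), q(S)); no other remaining equation mentions Z.
Bind S := q(zero). Substituting into the earlier bindings gives X1 := q(q(zero)), Z := g(q(q(zero)), q(q(zero))).
MGU = { X1 -> q(q(zero)), Z -> g(q(q(zero)), q(q(zero))), S -> q(zero) }, so X1 -> q(q(zero)).

q(q(zero))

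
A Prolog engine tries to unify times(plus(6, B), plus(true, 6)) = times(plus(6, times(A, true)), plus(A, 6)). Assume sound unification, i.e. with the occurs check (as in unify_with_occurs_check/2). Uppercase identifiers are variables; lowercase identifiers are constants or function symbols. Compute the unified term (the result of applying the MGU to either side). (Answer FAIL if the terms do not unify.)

Decompose times/2: plus(6, B) = plus(6, times(A, true)),  plus(true, 6) = plus(A, 6).
Decompose plus/2: 6 = 6,  B = times(A, true).
Delete trivial equation 6 = 6.
Bind B := times(A, true); no other remaining equation mentions B.
Decompose plus/2: true = A,  6 = 6.
Bind A := true; no other remaining equation mentions A. Substituting into the earlier binding gives B := times(true, true).
Delete trivial equation 6 = 6.
Applying the MGU to either side gives times(plus(6, times(true, true)), plus(true, 6)).

times(plus(6, times(true, true)), plus(true, 6))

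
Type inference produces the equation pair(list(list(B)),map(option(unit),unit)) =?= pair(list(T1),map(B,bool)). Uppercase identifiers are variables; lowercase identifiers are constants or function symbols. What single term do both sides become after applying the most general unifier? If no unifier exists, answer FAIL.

FAIL

Decompose pair/2: list(list(B)) =?= list(T1),  map(option(unit),unit) =?= map(B,bool).
Decompose list/1: list(B) =?= T1.
Bind T1 := list(B); no other remaining equation mentions T1.
Decompose map/2: option(unit) =?= B,  unit =?= bool.
Bind B := option(unit); no other remaining equation mentions B. Substituting into the earlier binding gives T1 := list(option(unit)).
Clash: constants unit and bool differ; no unifier exists.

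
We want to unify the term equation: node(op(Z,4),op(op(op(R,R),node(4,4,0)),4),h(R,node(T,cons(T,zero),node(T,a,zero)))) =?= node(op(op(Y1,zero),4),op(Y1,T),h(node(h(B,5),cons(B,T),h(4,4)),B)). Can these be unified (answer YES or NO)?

YES

Decompose node/3: op(Z,4) =?= op(op(Y1,zero),4),  op(op(op(R,R),node(4,4,0)),4) =?= op(Y1,T),  h(R,node(T,cons(T,zero),node(T,a,zero))) =?= h(node(h(B,5),cons(B,T),h(4,4)),B).
Decompose op/2: Z =?= op(Y1,zero),  4 =?= 4.
Bind Z := op(Y1,zero); no other remaining equation mentions Z.
Delete trivial equation 4 =?= 4.
Decompose op/2: op(op(R,R),node(4,4,0)) =?= Y1,  4 =?= T.
Bind Y1 := op(op(R,R),node(4,4,0)); no other remaining equation mentions Y1. Substituting into the earlier binding gives Z := op(op(op(R,R),node(4,4,0)),zero).
Bind T := 4; substituting into the remaining equation gives: h(R,node(4,cons(4,zero),node(4,a,zero))) =?= h(node(h(B,5),cons(B,4),h(4,4)),B).
Decompose h/2: R =?= node(h(B,5),cons(B,4),h(4,4)),  node(4,cons(4,zero),node(4,a,zero)) =?= B.
Bind R := node(h(B,5),cons(B,4),h(4,4)); no other remaining equation mentions R. Substituting into the earlier bindings gives Z := op(op(op(node(h(B,5),cons(B,4),h(4,4)),node(h(B,5),cons(B,4),h(4,4))),node(4,4,0)),zero), Y1 := op(op(node(h(B,5),cons(B,4),h(4,4)),node(h(B,5),cons(B,4),h(4,4))),node(4,4,0)).
Bind B := node(4,cons(4,zero),node(4,a,zero)). Substituting into the earlier bindings gives Z := op(op(op(node(h(node(4,cons(4,zero),node(4,a,zero)),5),cons(node(4,cons(4,zero),node(4,a,zero)),4),h(4,4)),node(h(node(4,cons(4,zero),node(4,a,zero)),5),cons(node(4,cons(4,zero),node(4,a,zero)),4),h(4,4))),node(4,4,0)),zero), Y1 := op(op(node(h(node(4,cons(4,zero),node(4,a,zero)),5),cons(node(4,cons(4,zero),node(4,a,zero)),4),h(4,4)),node(h(node(4,cons(4,zero),node(4,a,zero)),5),cons(node(4,cons(4,zero),node(4,a,zero)),4),h(4,4))),node(4,4,0)), R := node(h(node(4,cons(4,zero),node(4,a,zero)),5),cons(node(4,cons(4,zero),node(4,a,zero)),4),h(4,4)).
No equations remain and no clash or occurs-check failure arose, so a unifier exists.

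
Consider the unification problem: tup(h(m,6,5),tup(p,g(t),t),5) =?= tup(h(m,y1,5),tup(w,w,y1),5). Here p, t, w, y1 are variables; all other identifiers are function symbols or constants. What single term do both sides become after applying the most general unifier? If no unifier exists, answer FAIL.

tup(h(m,6,5),tup(g(6),g(6),6),5)

Decompose tup/3: h(m,6,5) =?= h(m,y1,5),  tup(p,g(t),t) =?= tup(w,w,y1),  5 =?= 5.
Decompose h/3: m =?= m,  6 =?= y1,  5 =?= 5.
Delete trivial equation m =?= m.
Bind y1 := 6; substituting into the one remaining equation that mentions y1 gives: tup(p,g(t),t) =?= tup(w,w,6).
Delete trivial equation 5 =?= 5.
Decompose tup/3: p =?= w,  g(t) =?= w,  t =?= 6.
Bind p := w; no other remaining equation mentions p.
Bind w := g(t); no other remaining equation mentions w. Substituting into the earlier binding gives p := g(t).
Bind t := 6; no other remaining equation mentions t. Substituting into the earlier bindings gives p := g(6), w := g(6).
Delete trivial equation 5 =?= 5.
Applying the MGU to either side gives tup(h(m,6,5),tup(g(6),g(6),6),5).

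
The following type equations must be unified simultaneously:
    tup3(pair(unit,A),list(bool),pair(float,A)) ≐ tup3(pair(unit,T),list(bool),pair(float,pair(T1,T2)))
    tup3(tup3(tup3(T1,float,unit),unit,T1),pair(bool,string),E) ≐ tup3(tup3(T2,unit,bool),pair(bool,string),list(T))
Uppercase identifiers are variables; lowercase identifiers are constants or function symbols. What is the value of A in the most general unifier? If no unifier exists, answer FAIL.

pair(bool,tup3(bool,float,unit))

Decompose tup3/3: pair(unit,A) ≐ pair(unit,T),  list(bool) ≐ list(bool),  pair(float,A) ≐ pair(float,pair(T1,T2)).
Decompose pair/2: unit ≐ unit,  A ≐ T.
Delete trivial equation unit ≐ unit.
Bind A := T; substituting into the one remaining equation that mentions A gives: pair(float,T) ≐ pair(float,pair(T1,T2)).
Delete trivial equation list(bool) ≐ list(bool).
Decompose pair/2: float ≐ float,  T ≐ pair(T1,T2).
Delete trivial equation float ≐ float.
Bind T := pair(T1,T2); substituting into the remaining equation gives: tup3(tup3(tup3(T1,float,unit),unit,T1),pair(bool,string),E) ≐ tup3(tup3(T2,unit,bool),pair(bool,string),list(pair(T1,T2))). Substituting into the earlier binding gives A := pair(T1,T2).
Decompose tup3/3: tup3(tup3(T1,float,unit),unit,T1) ≐ tup3(T2,unit,bool),  pair(bool,string) ≐ pair(bool,string),  E ≐ list(pair(T1,T2)).
Decompose tup3/3: tup3(T1,float,unit) ≐ T2,  unit ≐ unit,  T1 ≐ bool.
Bind T2 := tup3(T1,float,unit); substituting into the one remaining equation that mentions T2 gives: E ≐ list(pair(T1,tup3(T1,float,unit))). Substituting into the earlier bindings gives A := pair(T1,tup3(T1,float,unit)), T := pair(T1,tup3(T1,float,unit)).
Delete trivial equation unit ≐ unit.
Bind T1 := bool; substituting into the one remaining equation that mentions T1 gives: E ≐ list(pair(bool,tup3(bool,float,unit))). Substituting into the earlier bindings gives A := pair(bool,tup3(bool,float,unit)), T := pair(bool,tup3(bool,float,unit)), T2 := tup3(bool,float,unit).
Delete trivial equation pair(bool,string) ≐ pair(bool,string).
Bind E := list(pair(bool,tup3(bool,float,unit))).
MGU = { A := pair(bool,tup3(bool,float,unit)), T := pair(bool,tup3(bool,float,unit)), T2 := tup3(bool,float,unit), T1 := bool, E := list(pair(bool,tup3(bool,float,unit))) }, so A := pair(bool,tup3(bool,float,unit)).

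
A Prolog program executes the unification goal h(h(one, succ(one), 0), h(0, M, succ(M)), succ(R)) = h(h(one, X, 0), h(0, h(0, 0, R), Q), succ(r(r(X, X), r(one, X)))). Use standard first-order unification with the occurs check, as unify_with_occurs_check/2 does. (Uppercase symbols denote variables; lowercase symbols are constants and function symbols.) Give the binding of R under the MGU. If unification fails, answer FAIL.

r(r(succ(one), succ(one)), r(one, succ(one)))

Decompose h/3: h(one, succ(one), 0) = h(one, X, 0),  h(0, M, succ(M)) = h(0, h(0, 0, R), Q),  succ(R) = succ(r(r(X, X), r(one, X))).
Decompose h/3: one = one,  succ(one) = X,  0 = 0.
Delete trivial equation one = one.
Bind X := succ(one); substituting into the one remaining equation that mentions X gives: succ(R) = succ(r(r(succ(one), succ(one)), r(one, succ(one)))).
Delete trivial equation 0 = 0.
Decompose h/3: 0 = 0,  M = h(0, 0, R),  succ(M) = Q.
Delete trivial equation 0 = 0.
Bind M := h(0, 0, R); substituting into the one remaining equation that mentions M gives: succ(h(0, 0, R)) = Q.
Bind Q := succ(h(0, 0, R)); no other remaining equation mentions Q.
Decompose succ/1: R = r(r(succ(one), succ(one)), r(one, succ(one))).
Bind R := r(r(succ(one), succ(one)), r(one, succ(one))). Substituting into the earlier bindings gives M := h(0, 0, r(r(succ(one), succ(one)), r(one, succ(one)))), Q := succ(h(0, 0, r(r(succ(one), succ(one)), r(one, succ(one))))).
MGU = { X = succ(one), M = h(0, 0, r(r(succ(one), succ(one)), r(one, succ(one)))), Q = succ(h(0, 0, r(r(succ(one), succ(one)), r(one, succ(one))))), R = r(r(succ(one), succ(one)), r(one, succ(one))) }, so R = r(r(succ(one), succ(one)), r(one, succ(one))).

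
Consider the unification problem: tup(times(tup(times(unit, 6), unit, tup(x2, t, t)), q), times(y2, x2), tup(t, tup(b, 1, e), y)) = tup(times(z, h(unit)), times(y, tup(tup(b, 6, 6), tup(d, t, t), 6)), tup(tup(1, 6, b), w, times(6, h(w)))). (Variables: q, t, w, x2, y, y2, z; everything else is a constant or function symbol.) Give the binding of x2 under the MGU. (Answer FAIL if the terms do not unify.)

tup(tup(b, 6, 6), tup(d, tup(1, 6, b), tup(1, 6, b)), 6)

Decompose tup/3: times(tup(times(unit, 6), unit, tup(x2, t, t)), q) = times(z, h(unit)),  times(y2, x2) = times(y, tup(tup(b, 6, 6), tup(d, t, t), 6)),  tup(t, tup(b, 1, e), y) = tup(tup(1, 6, b), w, times(6, h(w))).
Decompose times/2: tup(times(unit, 6), unit, tup(x2, t, t)) = z,  q = h(unit).
Bind z := tup(times(unit, 6), unit, tup(x2, t, t)); no other remaining equation mentions z.
Bind q := h(unit); no other remaining equation mentions q.
Decompose times/2: y2 = y,  x2 = tup(tup(b, 6, 6), tup(d, t, t), 6).
Bind y2 := y; no other remaining equation mentions y2.
Bind x2 := tup(tup(b, 6, 6), tup(d, t, t), 6); no other remaining equation mentions x2. Substituting into the earlier binding gives z := tup(times(unit, 6), unit, tup(tup(tup(b, 6, 6), tup(d, t, t), 6), t, t)).
Decompose tup/3: t = tup(1, 6, b),  tup(b, 1, e) = w,  y = times(6, h(w)).
Bind t := tup(1, 6, b); no other remaining equation mentions t. Substituting into the earlier bindings gives z := tup(times(unit, 6), unit, tup(tup(tup(b, 6, 6), tup(d, tup(1, 6, b), tup(1, 6, b)), 6), tup(1, 6, b), tup(1, 6, b))), x2 := tup(tup(b, 6, 6), tup(d, tup(1, 6, b), tup(1, 6, b)), 6).
Bind w := tup(b, 1, e); substituting into the remaining equation gives: y = times(6, h(tup(b, 1, e))).
Bind y := times(6, h(tup(b, 1, e))). Substituting into the earlier binding gives y2 := times(6, h(tup(b, 1, e))).
MGU = { z ↦ tup(times(unit, 6), unit, tup(tup(tup(b, 6, 6), tup(d, tup(1, 6, b), tup(1, 6, b)), 6), tup(1, 6, b), tup(1, 6, b))), q ↦ h(unit), y2 ↦ times(6, h(tup(b, 1, e))), x2 ↦ tup(tup(b, 6, 6), tup(d, tup(1, 6, b), tup(1, 6, b)), 6), t ↦ tup(1, 6, b), w ↦ tup(b, 1, e), y ↦ times(6, h(tup(b, 1, e))) }, so x2 ↦ tup(tup(b, 6, 6), tup(d, tup(1, 6, b), tup(1, 6, b)), 6).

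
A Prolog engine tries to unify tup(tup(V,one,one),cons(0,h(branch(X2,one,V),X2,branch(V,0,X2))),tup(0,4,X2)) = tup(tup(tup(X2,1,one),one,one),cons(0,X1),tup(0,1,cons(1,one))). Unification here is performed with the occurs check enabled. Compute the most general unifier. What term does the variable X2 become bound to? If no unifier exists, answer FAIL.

FAIL

Decompose tup/3: tup(V,one,one) = tup(tup(X2,1,one),one,one),  cons(0,h(branch(X2,one,V),X2,branch(V,0,X2))) = cons(0,X1),  tup(0,4,X2) = tup(0,1,cons(1,one)).
Decompose tup/3: V = tup(X2,1,one),  one = one,  one = one.
Bind V := tup(X2,1,one); substituting into the one remaining equation that mentions V gives: cons(0,h(branch(X2,one,tup(X2,1,one)),X2,branch(tup(X2,1,one),0,X2))) = cons(0,X1).
Delete trivial equation one = one.
Delete trivial equation one = one.
Decompose cons/2: 0 = 0,  h(branch(X2,one,tup(X2,1,one)),X2,branch(tup(X2,1,one),0,X2)) = X1.
Delete trivial equation 0 = 0.
Bind X1 := h(branch(X2,one,tup(X2,1,one)),X2,branch(tup(X2,1,one),0,X2)); no other remaining equation mentions X1.
Decompose tup/3: 0 = 0,  4 = 1,  X2 = cons(1,one).
Delete trivial equation 0 = 0.
Clash: constants 4 and 1 differ; no unifier exists.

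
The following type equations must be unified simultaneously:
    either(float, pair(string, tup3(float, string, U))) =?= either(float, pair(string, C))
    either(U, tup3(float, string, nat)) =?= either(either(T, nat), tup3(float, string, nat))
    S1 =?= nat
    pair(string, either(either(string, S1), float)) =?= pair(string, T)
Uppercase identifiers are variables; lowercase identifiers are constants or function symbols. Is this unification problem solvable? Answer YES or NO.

YES

Decompose either/2: float =?= float,  pair(string, tup3(float, string, U)) =?= pair(string, C).
Delete trivial equation float =?= float.
Decompose pair/2: string =?= string,  tup3(float, string, U) =?= C.
Delete trivial equation string =?= string.
Bind C := tup3(float, string, U); no other remaining equation mentions C.
Decompose either/2: U =?= either(T, nat),  tup3(float, string, nat) =?= tup3(float, string, nat).
Bind U := either(T, nat); no other remaining equation mentions U. Substituting into the earlier binding gives C := tup3(float, string, either(T, nat)).
Delete trivial equation tup3(float, string, nat) =?= tup3(float, string, nat).
Bind S1 := nat; substituting into the remaining equation gives: pair(string, either(either(string, nat), float)) =?= pair(string, T).
Decompose pair/2: string =?= string,  either(either(string, nat), float) =?= T.
Delete trivial equation string =?= string.
Bind T := either(either(string, nat), float). Substituting into the earlier bindings gives C := tup3(float, string, either(either(either(string, nat), float), nat)), U := either(either(either(string, nat), float), nat).
No equations remain and no clash or occurs-check failure arose, so a unifier exists.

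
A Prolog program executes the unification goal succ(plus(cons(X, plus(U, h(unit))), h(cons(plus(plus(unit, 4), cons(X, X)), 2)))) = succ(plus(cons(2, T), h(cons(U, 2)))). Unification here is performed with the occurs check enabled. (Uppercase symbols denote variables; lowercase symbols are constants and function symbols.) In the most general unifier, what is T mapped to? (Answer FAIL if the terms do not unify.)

plus(plus(plus(unit, 4), cons(2, 2)), h(unit))

Decompose succ/1: plus(cons(X, plus(U, h(unit))), h(cons(plus(plus(unit, 4), cons(X, X)), 2))) = plus(cons(2, T), h(cons(U, 2))).
Decompose plus/2: cons(X, plus(U, h(unit))) = cons(2, T),  h(cons(plus(plus(unit, 4), cons(X, X)), 2)) = h(cons(U, 2)).
Decompose cons/2: X = 2,  plus(U, h(unit)) = T.
Bind X := 2; substituting into the one remaining equation that mentions X gives: h(cons(plus(plus(unit, 4), cons(2, 2)), 2)) = h(cons(U, 2)).
Bind T := plus(U, h(unit)); no other remaining equation mentions T.
Decompose h/1: cons(plus(plus(unit, 4), cons(2, 2)), 2) = cons(U, 2).
Decompose cons/2: plus(plus(unit, 4), cons(2, 2)) = U,  2 = 2.
Bind U := plus(plus(unit, 4), cons(2, 2)); no other remaining equation mentions U. Substituting into the earlier binding gives T := plus(plus(plus(unit, 4), cons(2, 2)), h(unit)).
Delete trivial equation 2 = 2.
MGU = { X = 2, T = plus(plus(plus(unit, 4), cons(2, 2)), h(unit)), U = plus(plus(unit, 4), cons(2, 2)) }, so T = plus(plus(plus(unit, 4), cons(2, 2)), h(unit)).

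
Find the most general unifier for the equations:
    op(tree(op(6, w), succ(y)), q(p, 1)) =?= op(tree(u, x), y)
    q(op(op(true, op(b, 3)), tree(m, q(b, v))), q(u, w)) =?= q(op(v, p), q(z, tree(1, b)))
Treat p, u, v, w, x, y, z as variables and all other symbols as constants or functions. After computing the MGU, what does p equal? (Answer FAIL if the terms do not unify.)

tree(m, q(b, op(true, op(b, 3))))

Decompose op/2: tree(op(6, w), succ(y)) =?= tree(u, x),  q(p, 1) =?= y.
Decompose tree/2: op(6, w) =?= u,  succ(y) =?= x.
Bind u := op(6, w); substituting into the one remaining equation that mentions u gives: q(op(op(true, op(b, 3)), tree(m, q(b, v))), q(op(6, w), w)) =?= q(op(v, p), q(z, tree(1, b))).
Bind x := succ(y); no other remaining equation mentions x.
Bind y := q(p, 1); no other remaining equation mentions y. Substituting into the earlier binding gives x := succ(q(p, 1)).
Decompose q/2: op(op(true, op(b, 3)), tree(m, q(b, v))) =?= op(v, p),  q(op(6, w), w) =?= q(z, tree(1, b)).
Decompose op/2: op(true, op(b, 3)) =?= v,  tree(m, q(b, v)) =?= p.
Bind v := op(true, op(b, 3)); substituting into the one remaining equation that mentions v gives: tree(m, q(b, op(true, op(b, 3)))) =?= p.
Bind p := tree(m, q(b, op(true, op(b, 3)))); no other remaining equation mentions p. Substituting into the earlier bindings gives x := succ(q(tree(m, q(b, op(true, op(b, 3)))), 1)), y := q(tree(m, q(b, op(true, op(b, 3)))), 1).
Decompose q/2: op(6, w) =?= z,  w =?= tree(1, b).
Bind z := op(6, w); no other remaining equation mentions z.
Bind w := tree(1, b). Substituting into the earlier bindings gives u := op(6, tree(1, b)), z := op(6, tree(1, b)).
MGU = { u := op(6, tree(1, b)), x := succ(q(tree(m, q(b, op(true, op(b, 3)))), 1)), y := q(tree(m, q(b, op(true, op(b, 3)))), 1), v := op(true, op(b, 3)), p := tree(m, q(b, op(true, op(b, 3)))), z := op(6, tree(1, b)), w := tree(1, b) }, so p := tree(m, q(b, op(true, op(b, 3)))).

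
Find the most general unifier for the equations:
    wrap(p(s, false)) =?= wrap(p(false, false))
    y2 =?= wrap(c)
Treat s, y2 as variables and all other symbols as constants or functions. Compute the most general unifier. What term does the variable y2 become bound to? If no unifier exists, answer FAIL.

Decompose wrap/1: p(s, false) =?= p(false, false).
Decompose p/2: s =?= false,  false =?= false.
Bind s := false; no other remaining equation mentions s.
Delete trivial equation false =?= false.
Bind y2 := wrap(c).
MGU = { s ↦ false, y2 ↦ wrap(c) }, so y2 ↦ wrap(c).

wrap(c)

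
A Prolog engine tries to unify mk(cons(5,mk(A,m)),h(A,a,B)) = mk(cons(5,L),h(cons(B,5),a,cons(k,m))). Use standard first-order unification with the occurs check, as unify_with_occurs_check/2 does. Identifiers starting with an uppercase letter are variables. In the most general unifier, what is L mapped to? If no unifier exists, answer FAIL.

Decompose mk/2: cons(5,mk(A,m)) = cons(5,L),  h(A,a,B) = h(cons(B,5),a,cons(k,m)).
Decompose cons/2: 5 = 5,  mk(A,m) = L.
Delete trivial equation 5 = 5.
Bind L := mk(A,m); no other remaining equation mentions L.
Decompose h/3: A = cons(B,5),  a = a,  B = cons(k,m).
Bind A := cons(B,5); no other remaining equation mentions A. Substituting into the earlier binding gives L := mk(cons(B,5),m).
Delete trivial equation a = a.
Bind B := cons(k,m). Substituting into the earlier bindings gives L := mk(cons(cons(k,m),5),m), A := cons(cons(k,m),5).
MGU = { L = mk(cons(cons(k,m),5),m), A = cons(cons(k,m),5), B = cons(k,m) }, so L = mk(cons(cons(k,m),5),m).

mk(cons(cons(k,m),5),m)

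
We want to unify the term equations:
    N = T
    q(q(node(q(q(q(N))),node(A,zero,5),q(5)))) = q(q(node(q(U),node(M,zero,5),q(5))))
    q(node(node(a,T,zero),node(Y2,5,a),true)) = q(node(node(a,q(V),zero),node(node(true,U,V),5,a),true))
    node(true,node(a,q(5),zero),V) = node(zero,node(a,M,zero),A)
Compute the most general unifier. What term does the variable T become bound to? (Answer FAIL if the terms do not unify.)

FAIL

Bind N := T; substituting into the one remaining equation that mentions N gives: q(q(node(q(q(q(T))),node(A,zero,5),q(5)))) = q(q(node(q(U),node(M,zero,5),q(5)))).
Decompose q/1: q(node(q(q(q(T))),node(A,zero,5),q(5))) = q(node(q(U),node(M,zero,5),q(5))).
Decompose q/1: node(q(q(q(T))),node(A,zero,5),q(5)) = node(q(U),node(M,zero,5),q(5)).
Decompose node/3: q(q(q(T))) = q(U),  node(A,zero,5) = node(M,zero,5),  q(5) = q(5).
Decompose q/1: q(q(T)) = U.
Bind U := q(q(T)); substituting into the one remaining equation that mentions U gives: q(node(node(a,T,zero),node(Y2,5,a),true)) = q(node(node(a,q(V),zero),node(node(true,q(q(T)),V),5,a),true)).
Decompose node/3: A = M,  zero = zero,  5 = 5.
Bind A := M; substituting into the one remaining equation that mentions A gives: node(true,node(a,q(5),zero),V) = node(zero,node(a,M,zero),M).
Delete trivial equation zero = zero.
Delete trivial equation 5 = 5.
Delete trivial equation q(5) = q(5).
Decompose q/1: node(node(a,T,zero),node(Y2,5,a),true) = node(node(a,q(V),zero),node(node(true,q(q(T)),V),5,a),true).
Decompose node/3: node(a,T,zero) = node(a,q(V),zero),  node(Y2,5,a) = node(node(true,q(q(T)),V),5,a),  true = true.
Decompose node/3: a = a,  T = q(V),  zero = zero.
Delete trivial equation a = a.
Bind T := q(V); substituting into the one remaining equation that mentions T gives: node(Y2,5,a) = node(node(true,q(q(q(V))),V),5,a). Substituting into the earlier bindings gives N := q(V), U := q(q(q(V))).
Delete trivial equation zero = zero.
Decompose node/3: Y2 = node(true,q(q(q(V))),V),  5 = 5,  a = a.
Bind Y2 := node(true,q(q(q(V))),V); no other remaining equation mentions Y2.
Delete trivial equation 5 = 5.
Delete trivial equation a = a.
Delete trivial equation true = true.
Decompose node/3: true = zero,  node(a,q(5),zero) = node(a,M,zero),  V = M.
Clash: constants true and zero differ; no unifier exists.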